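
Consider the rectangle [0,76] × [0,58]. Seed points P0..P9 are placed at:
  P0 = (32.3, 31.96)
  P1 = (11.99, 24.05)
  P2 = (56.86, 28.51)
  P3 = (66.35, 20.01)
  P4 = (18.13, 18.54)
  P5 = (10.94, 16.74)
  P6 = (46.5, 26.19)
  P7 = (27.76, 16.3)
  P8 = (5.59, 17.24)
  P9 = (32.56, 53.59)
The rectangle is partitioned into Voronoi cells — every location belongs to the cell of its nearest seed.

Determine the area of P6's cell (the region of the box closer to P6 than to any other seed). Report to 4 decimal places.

Area of P6's cell: 418.8389

1. box [0,76]×[0,58]: [(0, 0) (76, 0) (76, 58) (0, 58)]
2. ⊥bis P6·P0 via (39.4,29.075): [(27.5857, 0) (76, 0) (76, 58) (51.1533, 58)]  |A|=2124.5676
3. ⊥bis P6·P1 via (29.245,25.12): [(30.3768, 6.8688) (30.8027, 0) (76, 0) (76, 58) (51.1533, 58)]  |A|=2113.5191
4. ⊥bis P6·P2 via (51.68,27.35): [(47.0679, 47.9456) (30.3768, 6.8688) (30.8027, 0) (57.8047, 0)]  |A|=713.3857
5. ⊥bis P6·P3 via (56.425,23.1): [(54.2187, 16.0134) (47.0679, 47.9456) (30.3768, 6.8688) (30.8027, 0) (49.2332, 0)]  |A|=644.7558
6. ⊥bis P6·P4 via (32.315,22.365): [(54.2187, 16.0134) (47.0679, 47.9456) (34.0536, 15.9175) (38.3457, 0) (49.2332, 0)]  |A|=570.1682
7. ⊥bis P6·P5 via (28.72,21.465): [(54.2187, 16.0134) (47.0679, 47.9456) (34.0536, 15.9175) (38.3457, 0) (49.2332, 0)]  |A|=570.1682
8. ⊥bis P6·P7 via (37.13,21.245): [(54.2187, 16.0134) (47.0679, 47.9456) (36.6149, 22.221) (48.342, 0) (49.2332, 0)]  |A|=425.192
9. ⊥bis P6·P8 via (26.045,21.715): [(54.2187, 16.0134) (47.0679, 47.9456) (36.6149, 22.221) (48.342, 0) (49.2332, 0)]  |A|=425.192
10. ⊥bis P6·P9 via (39.53,39.89): [(54.2187, 16.0134) (47.9164, 44.1566) (44.9059, 42.625) (36.6149, 22.221) (48.342, 0) (49.2332, 0)]  |A|=418.8389
11. canonical 6-gon: [(54.2187, 16.0134) (47.9164, 44.1566) (44.9059, 42.625) (36.6149, 22.221) (48.342, 0) (49.2332, 0)]
12. shoelace: 418.8389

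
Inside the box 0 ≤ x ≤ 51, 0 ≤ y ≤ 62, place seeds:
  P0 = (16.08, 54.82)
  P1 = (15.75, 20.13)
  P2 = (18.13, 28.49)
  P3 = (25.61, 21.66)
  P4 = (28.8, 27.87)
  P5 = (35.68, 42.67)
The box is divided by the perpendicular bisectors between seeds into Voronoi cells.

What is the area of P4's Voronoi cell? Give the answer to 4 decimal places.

1. box [0,51]×[0,62]: [(0, 0) (51, 0) (51, 62) (0, 62)]
2. ⊥bis P4·P0 via (22.44,41.345): [(0, 30.7537) (0, 0) (51, 0) (51, 54.8249)]  |A|=2182.253
3. ⊥bis P4·P1 via (22.275,24): [(14.2737, 37.4906) (36.5095, 0) (51, 0) (51, 54.8249)]  |A|=1278.3878
4. ⊥bis P4·P2 via (23.465,28.18): [(24.2805, 42.2137) (23.1376, 22.5456) (36.5095, 0) (51, 0) (51, 54.8249)]  |A|=1182.6797
5. ⊥bis P4·P3 via (27.205,24.765): [(24.2805, 42.2137) (23.3807, 26.7295) (51, 12.5418) (51, 54.8249)]  |A|=785.1061
6. ⊥bis P4·P5 via (32.24,35.27): [(24.0969, 39.0554) (23.3807, 26.7295) (51, 12.5418) (51, 26.5491)]  |A|=363.7176
7. canonical 4-gon: [(24.0969, 39.0554) (23.3807, 26.7295) (51, 12.5418) (51, 26.5491)]
8. shoelace: 363.7176

Area of P4's cell: 363.7176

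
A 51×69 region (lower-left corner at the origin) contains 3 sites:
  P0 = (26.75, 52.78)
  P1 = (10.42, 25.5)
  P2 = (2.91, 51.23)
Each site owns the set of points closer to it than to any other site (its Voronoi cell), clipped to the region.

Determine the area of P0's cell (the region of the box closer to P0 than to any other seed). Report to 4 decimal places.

1. box [0,51]×[0,69]: [(0, 0) (51, 0) (51, 69) (0, 69)]
2. ⊥bis P0·P1 via (18.585,39.14): [(0, 50.2651) (51, 19.7362) (51, 69) (0, 69)]  |A|=1733.9678
3. ⊥bis P0·P2 via (14.83,52.005): [(15.5483, 40.9578) (51, 19.7362) (51, 69) (13.725, 69)]  |A|=1395.8803
4. canonical 4-gon: [(15.5483, 40.9578) (51, 19.7362) (51, 69) (13.725, 69)]
5. shoelace: 1395.8803

Area of P0's cell: 1395.8803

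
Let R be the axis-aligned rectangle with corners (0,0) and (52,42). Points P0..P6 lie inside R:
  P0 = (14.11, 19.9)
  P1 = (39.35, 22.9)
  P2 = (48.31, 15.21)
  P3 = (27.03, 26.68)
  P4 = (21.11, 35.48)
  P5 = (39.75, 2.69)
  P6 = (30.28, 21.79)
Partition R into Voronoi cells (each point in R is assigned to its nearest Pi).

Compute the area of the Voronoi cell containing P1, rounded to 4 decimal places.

1. box [0,52]×[0,42]: [(0, 0) (52, 0) (52, 42) (0, 42)]
2. ⊥bis P1·P0 via (26.73,21.4): [(29.2736, 0) (52, 0) (52, 42) (24.2815, 42)]  |A|=1059.3432
3. ⊥bis P1·P2 via (43.83,19.055): [(29.0549, 1.8398) (52, 28.5743) (52, 42) (24.2815, 42)]  |A|=710.6174
4. ⊥bis P1·P3 via (33.19,24.79): [(28.2434, 8.6676) (29.0549, 1.8398) (52, 28.5743) (52, 42) (38.4703, 42)]  |A|=474.1435
5. ⊥bis P1·P4 via (30.23,29.19): [(37.9938, 40.4469) (28.2434, 8.6676) (29.0549, 1.8398) (52, 28.5743) (52, 42) (39.065, 42)]  |A|=473.6818
6. ⊥bis P1·P5 via (39.55,12.795): [(37.9938, 40.4469) (29.4484, 12.5951) (38.4384, 12.773) (52, 28.5743) (52, 42) (39.065, 42)]  |A|=419.6642
7. ⊥bis P1·P6 via (34.815,22.345): [(37.9938, 40.4469) (34.1377, 27.879) (35.9924, 12.7246) (38.4384, 12.773) (52, 28.5743) (52, 42) (39.065, 42)]  |A|=369.9591
8. canonical 7-gon: [(37.9938, 40.4469) (34.1377, 27.879) (35.9924, 12.7246) (38.4384, 12.773) (52, 28.5743) (52, 42) (39.065, 42)]
9. shoelace: 369.9591

Area of P1's cell: 369.9591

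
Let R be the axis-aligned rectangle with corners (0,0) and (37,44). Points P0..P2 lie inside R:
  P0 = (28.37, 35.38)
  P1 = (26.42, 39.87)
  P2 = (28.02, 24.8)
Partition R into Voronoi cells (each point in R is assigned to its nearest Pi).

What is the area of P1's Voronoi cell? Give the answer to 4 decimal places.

1. box [0,37]×[0,44]: [(0, 0) (37, 0) (37, 44) (0, 44)]
2. ⊥bis P1·P0 via (27.395,37.625): [(0, 25.7274) (37, 41.7964) (37, 44) (0, 44)]  |A|=378.8091
3. ⊥bis P1·P2 via (27.22,32.335): [(0, 29.445) (11.3298, 30.6479) (37, 41.7964) (37, 44) (0, 44)]  |A|=357.7491
4. canonical 5-gon: [(0, 29.445) (11.3298, 30.6479) (37, 41.7964) (37, 44) (0, 44)]
5. shoelace: 357.7491

Area of P1's cell: 357.7491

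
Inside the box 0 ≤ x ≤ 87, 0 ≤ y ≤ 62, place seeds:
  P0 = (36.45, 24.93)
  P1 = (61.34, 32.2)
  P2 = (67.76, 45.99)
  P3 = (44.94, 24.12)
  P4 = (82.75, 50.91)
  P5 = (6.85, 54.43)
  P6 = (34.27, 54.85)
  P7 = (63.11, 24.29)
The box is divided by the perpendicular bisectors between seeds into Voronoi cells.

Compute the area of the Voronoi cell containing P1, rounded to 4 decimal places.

Area of P1's cell: 303.4870

1. box [0,87]×[0,62]: [(0, 0) (87, 0) (87, 62) (0, 62)]
2. ⊥bis P1·P0 via (48.895,28.565): [(57.2384, 0) (87, 0) (87, 62) (39.1291, 62)]  |A|=2406.6061
3. ⊥bis P1·P2 via (64.55,39.095): [(42.8715, 49.1875) (57.2384, 0) (87, 0) (87, 28.6433)]  |A|=1363.9432
4. ⊥bis P1·P3 via (53.14,28.16): [(42.8715, 49.1875) (43.0045, 48.732) (67.014, 0) (87, 0) (87, 28.6433)]  |A|=1125.7522
5. ⊥bis P1·P4 via (72.045,41.555): [(80.8101, 31.525) (42.8715, 49.1875) (43.0045, 48.732) (67.014, 0) (87, 0) (87, 24.4419)]  |A|=1112.749
6. ⊥bis P1·P5 via (34.095,43.315): [(80.8101, 31.525) (42.8715, 49.1875) (43.0045, 48.732) (67.014, 0) (87, 0) (87, 24.4419)]  |A|=1112.749
7. ⊥bis P1·P6 via (47.805,43.525): [(80.8101, 31.525) (49.8317, 45.9472) (46.3983, 41.8437) (67.014, 0) (87, 0) (87, 24.4419)]  |A|=1092.591
8. ⊥bis P1·P7 via (62.225,28.245): [(79.5354, 32.1185) (49.8317, 45.9472) (46.3983, 41.8437) (54.0044, 26.4055)]  |A|=303.487
9. canonical 4-gon: [(79.5354, 32.1185) (49.8317, 45.9472) (46.3983, 41.8437) (54.0044, 26.4055)]
10. shoelace: 303.487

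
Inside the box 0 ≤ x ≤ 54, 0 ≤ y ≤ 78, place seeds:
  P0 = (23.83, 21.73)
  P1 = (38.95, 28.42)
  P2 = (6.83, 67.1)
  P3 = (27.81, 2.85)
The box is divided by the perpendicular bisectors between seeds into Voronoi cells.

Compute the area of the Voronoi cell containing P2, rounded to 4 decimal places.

1. box [0,54]×[0,78]: [(0, 0) (54, 0) (54, 78) (0, 78)]
2. ⊥bis P2·P0 via (15.33,44.415): [(0, 38.6709) (54, 58.9045) (54, 78) (0, 78)]  |A|=1577.4635
3. ⊥bis P2·P1 via (22.89,47.76): [(0, 38.6709) (21.7658, 46.8265) (54, 73.5938) (54, 78) (0, 78)]  |A|=1340.7145
4. ⊥bis P2·P3 via (17.32,34.975): [(0, 38.6709) (21.7658, 46.8265) (54, 73.5938) (54, 78) (0, 78)]  |A|=1340.7145
5. canonical 5-gon: [(0, 38.6709) (21.7658, 46.8265) (54, 73.5938) (54, 78) (0, 78)]
6. shoelace: 1340.7145

Area of P2's cell: 1340.7145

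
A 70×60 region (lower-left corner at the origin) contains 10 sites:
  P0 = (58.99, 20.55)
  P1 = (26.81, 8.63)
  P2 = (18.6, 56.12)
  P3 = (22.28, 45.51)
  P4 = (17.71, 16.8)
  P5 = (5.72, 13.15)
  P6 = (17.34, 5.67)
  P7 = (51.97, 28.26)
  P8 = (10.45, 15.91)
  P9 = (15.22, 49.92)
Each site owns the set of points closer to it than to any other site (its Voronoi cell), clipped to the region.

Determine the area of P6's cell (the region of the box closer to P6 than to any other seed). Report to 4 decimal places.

1. box [0,70]×[0,60]: [(0, 0) (70, 0) (70, 60) (0, 60)]
2. ⊥bis P6·P0 via (38.165,13.11): [(0, 0) (42.8487, 0) (21.4129, 60) (0, 60)]  |A|=1927.8498
3. ⊥bis P6·P1 via (22.075,7.15): [(0, 0) (24.3098, 0) (5.5559, 60) (0, 60)]  |A|=895.972
4. ⊥bis P6·P2 via (17.97,30.895): [(0, 31.3438) (0, 0) (24.3098, 0) (14.627, 30.9785)]  |A|=605.7745
5. ⊥bis P6·P3 via (19.81,25.59): [(0, 28.0464) (0, 0) (24.3098, 0) (16.1702, 26.0413)]  |A|=543.2881
6. ⊥bis P6·P4 via (17.525,11.235): [(0, 11.8176) (0, 0) (24.3098, 0) (20.8325, 11.125)]  |A|=258.3193
7. ⊥bis P6·P5 via (11.53,9.41): [(12.8058, 11.3919) (5.4726, 0) (24.3098, 0) (20.8325, 11.125)]  |A|=151.4809
8. ⊥bis P6·P7 via (34.655,16.965): [(12.8058, 11.3919) (5.4726, 0) (24.3098, 0) (20.8325, 11.125)]  |A|=151.4809
9. ⊥bis P6·P8 via (13.895,10.79): [(14.6961, 11.329) (11.2901, 9.0373) (5.4726, 0) (24.3098, 0) (20.8325, 11.125)]  |A|=149.2077
10. ⊥bis P6·P9 via (16.28,27.795): [(14.6961, 11.329) (11.2901, 9.0373) (5.4726, 0) (24.3098, 0) (20.8325, 11.125)]  |A|=149.2077
11. canonical 5-gon: [(14.6961, 11.329) (11.2901, 9.0373) (5.4726, 0) (24.3098, 0) (20.8325, 11.125)]
12. shoelace: 149.2077

Area of P6's cell: 149.2077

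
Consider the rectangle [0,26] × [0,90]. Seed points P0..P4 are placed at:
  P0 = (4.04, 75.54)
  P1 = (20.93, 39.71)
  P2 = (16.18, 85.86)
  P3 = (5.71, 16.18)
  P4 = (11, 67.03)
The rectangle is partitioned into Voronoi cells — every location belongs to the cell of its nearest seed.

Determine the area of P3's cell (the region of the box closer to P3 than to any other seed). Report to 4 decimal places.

1. box [0,26]×[0,90]: [(0, 0) (26, 0) (26, 90) (0, 90)]
2. ⊥bis P3·P0 via (4.875,45.86): [(0, 45.7228) (0, 0) (26, 0) (26, 46.4543)]  |A|=1198.3032
3. ⊥bis P3·P1 via (13.32,27.945): [(0, 36.5608) (0, 0) (26, 0) (26, 19.7431)]  |A|=731.9517
4. ⊥bis P3·P2 via (10.945,51.02): [(0, 36.5608) (0, 0) (26, 0) (26, 19.7431)]  |A|=731.9517
5. ⊥bis P3·P4 via (8.355,41.605): [(0, 36.5608) (0, 0) (26, 0) (26, 19.7431)]  |A|=731.9517
6. canonical 4-gon: [(0, 36.5608) (0, 0) (26, 0) (26, 19.7431)]
7. shoelace: 731.9517

Area of P3's cell: 731.9517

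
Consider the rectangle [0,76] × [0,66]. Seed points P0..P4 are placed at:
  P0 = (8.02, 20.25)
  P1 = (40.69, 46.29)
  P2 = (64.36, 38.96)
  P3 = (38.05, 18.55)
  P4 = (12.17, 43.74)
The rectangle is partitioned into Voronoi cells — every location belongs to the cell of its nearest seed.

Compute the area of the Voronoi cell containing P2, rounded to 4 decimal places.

1. box [0,76]×[0,66]: [(0, 0) (76, 0) (76, 66) (0, 66)]
2. ⊥bis P2·P0 via (36.19,29.605): [(46.0216, 0) (76, 0) (76, 66) (24.1036, 66)]  |A|=2701.8716
3. ⊥bis P2·P1 via (52.525,42.625): [(42.5564, 10.4344) (46.0216, 0) (76, 0) (76, 66) (59.7636, 66)]  |A|=1711.1342
4. ⊥bis P2·P3 via (51.205,28.755): [(49.0786, 31.496) (73.5117, 0) (76, 0) (76, 66) (59.7636, 66)]  |A|=1207.6998
5. ⊥bis P2·P4 via (38.265,41.35): [(49.0786, 31.496) (73.5117, 0) (76, 0) (76, 66) (59.7636, 66)]  |A|=1207.6998
6. canonical 5-gon: [(49.0786, 31.496) (73.5117, 0) (76, 0) (76, 66) (59.7636, 66)]
7. shoelace: 1207.6998

Area of P2's cell: 1207.6998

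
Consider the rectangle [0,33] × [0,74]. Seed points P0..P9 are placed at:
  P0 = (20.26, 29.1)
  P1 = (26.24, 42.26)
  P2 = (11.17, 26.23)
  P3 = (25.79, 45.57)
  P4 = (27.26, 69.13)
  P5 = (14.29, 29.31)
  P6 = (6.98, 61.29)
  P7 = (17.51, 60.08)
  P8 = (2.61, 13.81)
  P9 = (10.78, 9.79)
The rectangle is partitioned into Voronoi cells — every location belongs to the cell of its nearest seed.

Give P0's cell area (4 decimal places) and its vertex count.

Area of P0's cell: 312.0546 (5 vertices)

1. box [0,33]×[0,74]: [(0, 0) (33, 0) (33, 74) (0, 74)]
2. ⊥bis P0·P1 via (23.25,35.68): [(0, 46.245) (0, 0) (33, 0) (33, 31.2495)]  |A|=1278.6592
3. ⊥bis P0·P2 via (15.715,27.665): [(11.4984, 41.02) (24.4497, 0) (33, 0) (33, 31.2495)]  |A|=511.3238
4. ⊥bis P0·P3 via (23.025,37.335): [(11.4984, 41.02) (24.4497, 0) (33, 0) (33, 31.2495)]  |A|=511.3238
5. ⊥bis P0·P4 via (23.76,49.115): [(11.4984, 41.02) (24.4497, 0) (33, 0) (33, 31.2495)]  |A|=511.3238
6. ⊥bis P0·P5 via (17.275,29.205): [(17.5932, 38.2505) (17.0699, 23.3738) (24.4497, 0) (33, 0) (33, 31.2495)]  |A|=465.2639
7. ⊥bis P0·P6 via (13.62,45.195): [(17.5932, 38.2505) (17.0699, 23.3738) (24.4497, 0) (33, 0) (33, 31.2495)]  |A|=465.2639
8. ⊥bis P0·P7 via (18.885,44.59): [(17.5932, 38.2505) (17.0699, 23.3738) (24.4497, 0) (33, 0) (33, 31.2495)]  |A|=465.2639
9. ⊥bis P0·P8 via (11.435,21.455): [(17.5932, 38.2505) (17.0699, 23.3738) (21.2546, 10.1198) (30.0212, 0) (33, 0) (33, 31.2495)]  |A|=437.0727
10. ⊥bis P0·P9 via (15.52,19.445): [(17.5932, 38.2505) (17.0699, 23.3738) (18.8222, 17.8238) (33, 10.8634) (33, 31.2495)]  |A|=312.0546
11. canonical 5-gon: [(17.5932, 38.2505) (17.0699, 23.3738) (18.8222, 17.8238) (33, 10.8634) (33, 31.2495)]
12. shoelace: 312.0546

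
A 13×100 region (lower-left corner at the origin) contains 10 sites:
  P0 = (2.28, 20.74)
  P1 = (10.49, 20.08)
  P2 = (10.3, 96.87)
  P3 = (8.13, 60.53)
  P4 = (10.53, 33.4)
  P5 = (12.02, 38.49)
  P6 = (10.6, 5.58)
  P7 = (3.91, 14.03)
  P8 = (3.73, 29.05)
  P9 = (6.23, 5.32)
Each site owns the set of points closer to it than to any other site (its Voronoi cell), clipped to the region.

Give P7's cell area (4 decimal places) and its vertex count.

Area of P7's cell: 72.4853 (5 vertices)

1. box [0,13]×[0,100]: [(0, 0) (13, 0) (13, 100) (0, 100)]
2. ⊥bis P7·P0 via (3.095,17.385): [(0, 16.6332) (0, 0) (13, 0) (13, 19.7911)]  |A|=236.7579
3. ⊥bis P7·P1 via (7.2,17.055): [(6.2025, 18.1399) (0, 16.6332) (0, 0) (13, 0) (13, 10.7469)]  |A|=206.0188
4. ⊥bis P7·P2 via (7.105,55.45): [(6.2025, 18.1399) (0, 16.6332) (0, 0) (13, 0) (13, 10.7469)]  |A|=206.0188
5. ⊥bis P7·P3 via (6.02,37.28): [(6.2025, 18.1399) (0, 16.6332) (0, 0) (13, 0) (13, 10.7469)]  |A|=206.0188
6. ⊥bis P7·P4 via (7.22,23.715): [(6.2025, 18.1399) (0, 16.6332) (0, 0) (13, 0) (13, 10.7469)]  |A|=206.0188
7. ⊥bis P7·P5 via (7.965,26.26): [(6.2025, 18.1399) (0, 16.6332) (0, 0) (13, 0) (13, 10.7469)]  |A|=206.0188
8. ⊥bis P7·P6 via (7.255,9.805): [(11.081, 12.8341) (6.2025, 18.1399) (0, 16.6332) (0, 4.0611)]  |A|=89.7851
9. ⊥bis P7·P8 via (3.82,21.54): [(11.081, 12.8341) (6.2025, 18.1399) (0, 16.6332) (0, 4.0611)]  |A|=89.7851
10. ⊥bis P7·P9 via (5.07,9.675): [(8.1154, 10.4862) (11.081, 12.8341) (6.2025, 18.1399) (0, 16.6332) (0, 8.3246)]  |A|=72.4853
11. canonical 5-gon: [(8.1154, 10.4862) (11.081, 12.8341) (6.2025, 18.1399) (0, 16.6332) (0, 8.3246)]
12. shoelace: 72.4853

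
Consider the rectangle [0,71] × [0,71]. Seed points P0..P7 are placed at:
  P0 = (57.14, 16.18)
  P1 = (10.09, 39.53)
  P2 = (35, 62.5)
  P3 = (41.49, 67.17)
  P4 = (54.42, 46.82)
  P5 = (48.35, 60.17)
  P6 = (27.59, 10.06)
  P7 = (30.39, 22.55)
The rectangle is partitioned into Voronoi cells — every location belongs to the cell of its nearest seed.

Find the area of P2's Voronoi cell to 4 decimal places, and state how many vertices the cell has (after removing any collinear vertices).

Area of P2's cell: 612.2259 (6 vertices)

1. box [0,71]×[0,71]: [(0, 0) (71, 0) (71, 71) (0, 71)]
2. ⊥bis P2·P0 via (46.07,39.34): [(0, 17.3195) (71, 51.256) (71, 71) (0, 71)]  |A|=2606.5691
3. ⊥bis P2·P1 via (22.545,51.015): [(37.214, 35.107) (71, 51.256) (71, 71) (4.1164, 71)]  |A|=1533.8591
4. ⊥bis P2·P3 via (38.245,64.835): [(37.214, 35.107) (53.898, 43.0816) (33.8089, 71) (4.1164, 71)]  |A|=845.8709
5. ⊥bis P2·P4 via (44.71,54.66): [(32.7934, 39.901) (45.1629, 55.221) (33.8089, 71) (4.1164, 71)]  |A|=646.2632
6. ⊥bis P2·P5 via (41.675,61.335): [(32.7934, 39.901) (39.3518, 48.0237) (41.4971, 60.3155) (33.8089, 71) (4.1164, 71)]  |A|=618.2684
7. ⊥bis P2·P6 via (31.295,36.28): [(32.7934, 39.901) (39.3518, 48.0237) (41.4971, 60.3155) (33.8089, 71) (4.1164, 71)]  |A|=618.2684
8. ⊥bis P2·P7 via (32.695,42.525): [(30.0974, 42.8247) (34.7231, 42.291) (39.3518, 48.0237) (41.4971, 60.3155) (33.8089, 71) (4.1164, 71)]  |A|=612.2259
9. canonical 6-gon: [(30.0974, 42.8247) (34.7231, 42.291) (39.3518, 48.0237) (41.4971, 60.3155) (33.8089, 71) (4.1164, 71)]
10. shoelace: 612.2259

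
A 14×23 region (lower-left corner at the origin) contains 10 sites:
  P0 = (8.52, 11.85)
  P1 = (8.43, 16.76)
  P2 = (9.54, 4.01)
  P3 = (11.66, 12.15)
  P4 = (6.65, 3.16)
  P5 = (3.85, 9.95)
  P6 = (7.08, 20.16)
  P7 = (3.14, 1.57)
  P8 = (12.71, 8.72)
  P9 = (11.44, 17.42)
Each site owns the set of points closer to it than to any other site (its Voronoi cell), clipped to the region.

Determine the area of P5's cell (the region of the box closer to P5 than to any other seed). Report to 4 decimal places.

1. box [0,14]×[0,23]: [(0, 0) (14, 0) (14, 23) (0, 23)]
2. ⊥bis P5·P0 via (6.185,10.9): [(0, 0) (10.6197, 0) (1.2621, 23) (0, 23)]  |A|=136.6404
3. ⊥bis P5·P1 via (6.14,13.355): [(0, 17.4844) (0, 0) (10.6197, 0) (4.8269, 14.2381)]  |A|=117.7998
4. ⊥bis P5·P2 via (6.695,6.98): [(0, 17.4844) (0, 0.5668) (7.4756, 7.7278) (4.8269, 14.2381)]  |A|=74.648
5. ⊥bis P5·P3 via (7.755,11.05): [(0, 17.4844) (0, 0.5668) (7.4756, 7.7278) (4.8269, 14.2381)]  |A|=74.648
6. ⊥bis P5·P4 via (5.25,6.555): [(0, 17.4844) (0, 4.3901) (7.0082, 7.28) (7.4756, 7.7278) (4.8269, 14.2381)]  |A|=61.2508
7. ⊥bis P5·P6 via (5.465,15.055): [(1.9667, 16.1617) (0, 16.7839) (0, 4.3901) (7.0082, 7.28) (7.4756, 7.7278) (4.8269, 14.2381)]  |A|=60.5619
8. ⊥bis P5·P7 via (3.495,5.76): [(1.9667, 16.1617) (0, 16.7839) (0, 6.0561) (3.3516, 5.7722) (7.0082, 7.28) (7.4756, 7.7278) (4.8269, 14.2381)]  |A|=57.77
9. ⊥bis P5·P8 via (8.28,9.335): [(1.9667, 16.1617) (0, 16.7839) (0, 6.0561) (3.3516, 5.7722) (7.0082, 7.28) (7.4756, 7.7278) (4.8269, 14.2381)]  |A|=57.77
10. ⊥bis P5·P9 via (7.645,13.685): [(1.9667, 16.1617) (0, 16.7839) (0, 6.0561) (3.3516, 5.7722) (7.0082, 7.28) (7.4756, 7.7278) (4.8269, 14.2381)]  |A|=57.77
11. canonical 7-gon: [(1.9667, 16.1617) (0, 16.7839) (0, 6.0561) (3.3516, 5.7722) (7.0082, 7.28) (7.4756, 7.7278) (4.8269, 14.2381)]
12. shoelace: 57.77

Area of P5's cell: 57.7700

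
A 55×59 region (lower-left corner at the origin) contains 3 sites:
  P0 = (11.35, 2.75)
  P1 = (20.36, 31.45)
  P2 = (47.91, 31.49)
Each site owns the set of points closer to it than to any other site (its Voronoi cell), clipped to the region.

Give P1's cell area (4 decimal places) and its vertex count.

1. box [0,55]×[0,59]: [(0, 0) (55, 0) (55, 59) (0, 59)]
2. ⊥bis P1·P0 via (15.855,17.1): [(0, 22.0775) (55, 4.8109) (55, 59) (0, 59)]  |A|=2505.569
3. ⊥bis P1·P2 via (34.135,31.47): [(0, 22.0775) (34.1642, 11.3521) (34.095, 59) (0, 59)]  |A|=1442.9934
4. canonical 4-gon: [(0, 22.0775) (34.1642, 11.3521) (34.095, 59) (0, 59)]
5. shoelace: 1442.9934

Area of P1's cell: 1442.9934 (4 vertices)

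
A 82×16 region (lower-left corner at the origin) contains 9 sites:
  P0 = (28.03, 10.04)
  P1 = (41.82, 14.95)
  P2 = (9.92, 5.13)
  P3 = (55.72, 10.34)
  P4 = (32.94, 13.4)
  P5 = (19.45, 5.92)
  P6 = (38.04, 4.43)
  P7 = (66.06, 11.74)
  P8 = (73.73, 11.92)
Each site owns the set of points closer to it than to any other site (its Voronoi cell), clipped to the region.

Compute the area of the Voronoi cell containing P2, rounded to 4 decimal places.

1. box [0,82]×[0,16]: [(0, 0) (82, 0) (82, 16) (0, 16)]
2. ⊥bis P2·P0 via (18.975,7.585): [(0, 0) (21.0315, 0) (16.6935, 16) (0, 16)]  |A|=301.7998
3. ⊥bis P2·P1 via (25.87,10.04): [(0, 0) (21.0315, 0) (16.6935, 16) (0, 16)]  |A|=301.7998
4. ⊥bis P2·P3 via (32.82,7.735): [(0, 0) (21.0315, 0) (16.6935, 16) (0, 16)]  |A|=301.7998
5. ⊥bis P2·P4 via (21.43,9.265): [(0, 0) (21.0315, 0) (16.6935, 16) (0, 16)]  |A|=301.7998
6. ⊥bis P2·P5 via (14.685,5.525): [(0, 0) (15.143, 0) (13.8167, 16) (0, 16)]  |A|=231.6773
7. ⊥bis P2·P6 via (23.98,4.78): [(0, 0) (15.143, 0) (13.8167, 16) (0, 16)]  |A|=231.6773
8. ⊥bis P2·P7 via (37.99,8.435): [(0, 0) (15.143, 0) (13.8167, 16) (0, 16)]  |A|=231.6773
9. ⊥bis P2·P8 via (41.825,8.525): [(0, 0) (15.143, 0) (13.8167, 16) (0, 16)]  |A|=231.6773
10. canonical 4-gon: [(0, 0) (15.143, 0) (13.8167, 16) (0, 16)]
11. shoelace: 231.6773

Area of P2's cell: 231.6773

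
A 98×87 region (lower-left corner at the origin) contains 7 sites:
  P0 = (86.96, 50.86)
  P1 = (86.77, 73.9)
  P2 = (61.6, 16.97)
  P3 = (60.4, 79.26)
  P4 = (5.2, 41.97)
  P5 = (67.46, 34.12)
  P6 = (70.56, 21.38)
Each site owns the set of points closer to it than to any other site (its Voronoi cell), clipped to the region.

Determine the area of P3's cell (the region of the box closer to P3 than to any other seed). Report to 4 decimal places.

1. box [0,98]×[0,87]: [(0, 0) (98, 0) (98, 87) (0, 87)]
2. ⊥bis P3·P0 via (73.68,65.06): [(0, 0) (4.1128, 0) (97.1399, 87) (0, 87)]  |A|=4404.4955
3. ⊥bis P3·P1 via (73.585,76.58): [(0, 0) (4.1128, 0) (70.6715, 62.2465) (75.703, 87) (0, 87)]  |A|=4139.1753
4. ⊥bis P3·P2 via (61,48.115): [(0, 46.9399) (55.4467, 48.008) (70.6715, 62.2465) (75.703, 87) (0, 87)]  |A|=2739.1208
5. ⊥bis P3·P4 via (32.8,60.615): [(41.4981, 47.7393) (55.4467, 48.008) (70.6715, 62.2465) (75.703, 87) (14.9758, 87)]  |A|=1613.931
6. ⊥bis P3·P5 via (63.93,56.69): [(38.1729, 52.6615) (64.8908, 56.8403) (70.6715, 62.2465) (75.703, 87) (14.9758, 87)]  |A|=1480.8975
7. ⊥bis P3·P6 via (65.48,50.32): [(38.1729, 52.6615) (64.8908, 56.8403) (70.6715, 62.2465) (75.703, 87) (14.9758, 87)]  |A|=1480.8975
8. canonical 5-gon: [(38.1729, 52.6615) (64.8908, 56.8403) (70.6715, 62.2465) (75.703, 87) (14.9758, 87)]
9. shoelace: 1480.8975

Area of P3's cell: 1480.8975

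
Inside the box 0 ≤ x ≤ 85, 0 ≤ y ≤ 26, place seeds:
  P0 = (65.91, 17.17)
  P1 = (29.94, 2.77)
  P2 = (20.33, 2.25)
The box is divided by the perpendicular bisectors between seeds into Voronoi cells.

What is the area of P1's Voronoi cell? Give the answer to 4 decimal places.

Area of P1's cell: 575.7598

1. box [0,85]×[0,26]: [(0, 0) (85, 0) (85, 26) (0, 26)]
2. ⊥bis P1·P0 via (47.925,9.97): [(0, 0) (51.9163, 0) (41.5077, 26) (0, 26)]  |A|=1214.5117
3. ⊥bis P1·P2 via (25.135,2.51): [(25.2708, 0) (51.9163, 0) (41.5077, 26) (23.8639, 26)]  |A|=575.7598
4. canonical 4-gon: [(25.2708, 0) (51.9163, 0) (41.5077, 26) (23.8639, 26)]
5. shoelace: 575.7598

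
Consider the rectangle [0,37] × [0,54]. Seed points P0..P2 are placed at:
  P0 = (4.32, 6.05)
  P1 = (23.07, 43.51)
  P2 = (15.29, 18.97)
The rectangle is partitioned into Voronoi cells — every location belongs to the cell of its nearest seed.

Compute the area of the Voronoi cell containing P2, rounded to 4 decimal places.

1. box [0,37]×[0,54]: [(0, 0) (37, 0) (37, 54) (0, 54)]
2. ⊥bis P2·P0 via (9.805,12.51): [(0, 20.8351) (24.5387, 0) (37, 0) (37, 54) (0, 54)]  |A|=1742.3659
3. ⊥bis P2·P1 via (19.18,31.24): [(0, 37.3207) (0, 20.8351) (24.5387, 0) (37, 0) (37, 25.5905)]  |A|=908.2224
4. canonical 5-gon: [(0, 37.3207) (0, 20.8351) (24.5387, 0) (37, 0) (37, 25.5905)]
5. shoelace: 908.2224

Area of P2's cell: 908.2224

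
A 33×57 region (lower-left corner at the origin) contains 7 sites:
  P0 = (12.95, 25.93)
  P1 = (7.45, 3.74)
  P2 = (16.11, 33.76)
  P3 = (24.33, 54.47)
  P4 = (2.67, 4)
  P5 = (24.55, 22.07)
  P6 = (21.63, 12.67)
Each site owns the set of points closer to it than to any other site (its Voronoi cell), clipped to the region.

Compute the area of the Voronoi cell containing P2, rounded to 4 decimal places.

1. box [0,33]×[0,57]: [(0, 0) (33, 0) (33, 57) (0, 57)]
2. ⊥bis P2·P0 via (14.53,29.845): [(0, 35.709) (33, 22.391) (33, 57) (0, 57)]  |A|=922.3515
3. ⊥bis P2·P1 via (11.78,18.75): [(0, 35.709) (33, 22.391) (33, 57) (0, 57)]  |A|=922.3515
4. ⊥bis P2·P3 via (20.22,44.115): [(0, 52.1405) (0, 35.709) (33, 22.391) (33, 39.0425)]  |A|=545.8711
5. ⊥bis P2·P4 via (9.39,18.88): [(0, 52.1405) (0, 35.709) (33, 22.391) (33, 39.0425)]  |A|=545.8711
6. ⊥bis P2·P5 via (20.33,27.915): [(0, 52.1405) (0, 35.709) (19.9651, 27.6515) (33, 37.0625) (33, 39.0425)]  |A|=450.2496
7. ⊥bis P2·P6 via (18.87,23.215): [(0, 52.1405) (0, 35.709) (19.9651, 27.6515) (33, 37.0625) (33, 39.0425)]  |A|=450.2496
8. canonical 5-gon: [(0, 52.1405) (0, 35.709) (19.9651, 27.6515) (33, 37.0625) (33, 39.0425)]
9. shoelace: 450.2496

Area of P2's cell: 450.2496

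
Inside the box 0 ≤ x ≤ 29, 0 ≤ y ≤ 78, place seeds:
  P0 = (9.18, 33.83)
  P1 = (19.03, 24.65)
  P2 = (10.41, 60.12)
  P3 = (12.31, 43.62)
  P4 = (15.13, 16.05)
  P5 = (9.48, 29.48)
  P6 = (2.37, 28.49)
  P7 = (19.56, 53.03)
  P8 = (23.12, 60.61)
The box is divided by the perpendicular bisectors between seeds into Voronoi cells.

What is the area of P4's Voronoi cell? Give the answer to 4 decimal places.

1. box [0,29]×[0,78]: [(0, 0) (29, 0) (29, 78) (0, 78)]
2. ⊥bis P4·P0 via (12.155,24.94): [(0, 20.8724) (0, 0) (29, 0) (29, 30.5771)]  |A|=746.0176
3. ⊥bis P4·P1 via (17.08,20.35): [(9.1649, 23.9394) (0, 20.8724) (0, 0) (29, 0) (29, 14.9444)]  |A|=590.9799
4. ⊥bis P4·P2 via (12.77,38.085): [(9.1649, 23.9394) (0, 20.8724) (0, 0) (29, 0) (29, 14.9444)]  |A|=590.9799
5. ⊥bis P4·P3 via (13.72,29.835): [(9.1649, 23.9394) (0, 20.8724) (0, 0) (29, 0) (29, 14.9444)]  |A|=590.9799
6. ⊥bis P4·P5 via (12.305,22.765): [(12.0195, 22.6449) (0, 17.5883) (0, 0) (29, 0) (29, 14.9444)]  |A|=560.9339
7. ⊥bis P4·P6 via (8.75,22.27): [(12.0195, 22.6449) (7.0962, 20.5737) (0, 13.2949) (0, 0) (29, 0) (29, 14.9444)]  |A|=545.7006
8. ⊥bis P4·P7 via (17.345,34.54): [(12.0195, 22.6449) (7.0962, 20.5737) (0, 13.2949) (0, 0) (29, 0) (29, 14.9444)]  |A|=545.7006
9. ⊥bis P4·P8 via (19.125,38.33): [(12.0195, 22.6449) (7.0962, 20.5737) (0, 13.2949) (0, 0) (29, 0) (29, 14.9444)]  |A|=545.7006
10. canonical 6-gon: [(12.0195, 22.6449) (7.0962, 20.5737) (0, 13.2949) (0, 0) (29, 0) (29, 14.9444)]
11. shoelace: 545.7006

Area of P4's cell: 545.7006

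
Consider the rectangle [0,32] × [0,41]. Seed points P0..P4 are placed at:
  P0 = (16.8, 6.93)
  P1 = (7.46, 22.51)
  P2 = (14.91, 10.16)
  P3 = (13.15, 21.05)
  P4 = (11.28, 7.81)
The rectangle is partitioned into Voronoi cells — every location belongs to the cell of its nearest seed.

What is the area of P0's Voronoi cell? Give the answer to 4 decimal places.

1. box [0,32]×[0,41]: [(0, 0) (32, 0) (32, 41) (0, 41)]
2. ⊥bis P0·P1 via (12.13,14.72): [(0, 7.4482) (0, 0) (32, 0) (32, 26.6318)]  |A|=545.2804
3. ⊥bis P0·P2 via (15.855,8.545): [(1.2516, 0) (32, 0) (32, 17.9921)]  |A|=276.6134
4. ⊥bis P0·P3 via (14.975,13.99): [(1.2516, 0) (32, 0) (32, 17.9921)]  |A|=276.6134
5. ⊥bis P0·P4 via (14.04,7.37): [(14.0599, 7.4946) (12.8651, 0) (32, 0) (32, 17.9921)]  |A|=233.0944
6. canonical 4-gon: [(14.0599, 7.4946) (12.8651, 0) (32, 0) (32, 17.9921)]
7. shoelace: 233.0944

Area of P0's cell: 233.0944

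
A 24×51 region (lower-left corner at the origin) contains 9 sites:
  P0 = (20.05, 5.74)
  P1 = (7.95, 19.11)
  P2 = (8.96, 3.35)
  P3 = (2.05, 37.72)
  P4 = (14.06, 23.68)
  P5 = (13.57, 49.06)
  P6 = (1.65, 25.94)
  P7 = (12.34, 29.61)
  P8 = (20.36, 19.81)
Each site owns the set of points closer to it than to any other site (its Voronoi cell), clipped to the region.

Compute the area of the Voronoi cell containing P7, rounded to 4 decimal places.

1. box [0,24]×[0,51]: [(0, 0) (24, 0) (24, 51) (0, 51)]
2. ⊥bis P7·P0 via (16.195,17.675): [(0, 12.444) (24, 20.196) (24, 51) (0, 51)]  |A|=832.3196
3. ⊥bis P7·P1 via (10.145,24.36): [(0, 28.6016) (21.8023, 19.4861) (24, 20.196) (24, 51) (0, 51)]  |A|=656.1839
4. ⊥bis P7·P2 via (10.65,16.48): [(0, 28.6016) (21.8023, 19.4861) (24, 20.196) (24, 51) (0, 51)]  |A|=656.1839
5. ⊥bis P7·P3 via (7.195,33.665): [(2.4101, 27.5939) (21.8023, 19.4861) (24, 20.196) (24, 51) (20.8575, 51)]  |A|=385.0966
6. ⊥bis P7·P4 via (13.2,26.645): [(2.4101, 27.5939) (8.1696, 25.1859) (24, 29.7775) (24, 51) (20.8575, 51)]  |A|=298.1547
7. ⊥bis P7·P5 via (12.955,39.335): [(11.7251, 39.4128) (2.4101, 27.5939) (8.1696, 25.1859) (24, 29.7775) (24, 38.6365)]  |A|=204.0678
8. ⊥bis P7·P6 via (6.995,27.775): [(11.7251, 39.4128) (5.6471, 31.7011) (7.836, 25.3254) (8.1696, 25.1859) (24, 29.7775) (24, 38.6365)]  |A|=189.2538
9. ⊥bis P7·P8 via (16.35,24.71): [(11.7251, 39.4128) (5.6471, 31.7011) (7.836, 25.3254) (8.1696, 25.1859) (21.742, 29.1226) (24, 30.9705) (24, 38.6365)]  |A|=187.9069
10. canonical 7-gon: [(11.7251, 39.4128) (5.6471, 31.7011) (7.836, 25.3254) (8.1696, 25.1859) (21.742, 29.1226) (24, 30.9705) (24, 38.6365)]
11. shoelace: 187.9069

Area of P7's cell: 187.9069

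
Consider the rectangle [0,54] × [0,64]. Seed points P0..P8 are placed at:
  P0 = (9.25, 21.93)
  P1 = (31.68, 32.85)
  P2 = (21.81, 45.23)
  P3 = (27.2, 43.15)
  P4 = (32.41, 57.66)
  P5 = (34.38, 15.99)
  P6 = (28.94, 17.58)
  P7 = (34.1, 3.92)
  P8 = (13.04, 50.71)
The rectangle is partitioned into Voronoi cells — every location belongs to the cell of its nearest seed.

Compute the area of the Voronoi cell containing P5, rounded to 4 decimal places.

1. box [0,54]×[0,64]: [(0, 0) (54, 0) (54, 64) (0, 64)]
2. ⊥bis P5·P0 via (21.815,18.96): [(17.3334, 0) (54, 0) (54, 64) (32.4611, 64)]  |A|=1862.5743
3. ⊥bis P5·P1 via (33.03,24.42): [(22.7151, 22.7682) (17.3334, 0) (54, 0) (54, 27.7782)]  |A|=851.9337
4. ⊥bis P5·P2 via (28.095,30.61): [(22.7151, 22.7682) (17.3334, 0) (54, 0) (54, 27.7782)]  |A|=851.9337
5. ⊥bis P5·P3 via (30.79,29.57): [(22.7151, 22.7682) (17.3334, 0) (54, 0) (54, 27.7782)]  |A|=851.9337
6. ⊥bis P5·P4 via (33.395,36.825): [(22.7151, 22.7682) (17.3334, 0) (54, 0) (54, 27.7782)]  |A|=851.9337
7. ⊥bis P5·P6 via (31.66,16.785): [(33.9339, 24.5647) (26.7541, 0) (54, 0) (54, 27.7782)]  |A|=613.3449
8. ⊥bis P5·P7 via (34.24,9.955): [(33.9339, 24.5647) (29.6946, 10.0604) (54, 9.4966) (54, 27.7782)]  |A|=360.8823
9. ⊥bis P5·P8 via (23.71,33.35): [(33.9339, 24.5647) (29.6946, 10.0604) (54, 9.4966) (54, 27.7782)]  |A|=360.8823
10. canonical 4-gon: [(33.9339, 24.5647) (29.6946, 10.0604) (54, 9.4966) (54, 27.7782)]
11. shoelace: 360.8823

Area of P5's cell: 360.8823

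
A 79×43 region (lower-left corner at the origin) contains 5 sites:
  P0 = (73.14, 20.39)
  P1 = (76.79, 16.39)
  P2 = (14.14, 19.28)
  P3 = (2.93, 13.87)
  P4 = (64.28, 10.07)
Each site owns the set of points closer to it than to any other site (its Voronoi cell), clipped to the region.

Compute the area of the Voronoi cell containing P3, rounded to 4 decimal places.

1. box [0,79]×[0,43]: [(0, 0) (79, 0) (79, 43) (0, 43)]
2. ⊥bis P3·P0 via (38.035,17.13): [(0, 0) (39.6258, 0) (35.6326, 43) (0, 43)]  |A|=1618.0549
3. ⊥bis P3·P1 via (39.86,15.13): [(0, 0) (39.6258, 0) (35.6326, 43) (0, 43)]  |A|=1618.0549
4. ⊥bis P3·P2 via (8.535,16.575): [(0, 34.2603) (0, 0) (16.5342, 0)]  |A|=283.2327
5. ⊥bis P3·P4 via (33.605,11.97): [(0, 34.2603) (0, 0) (16.5342, 0)]  |A|=283.2327
6. canonical 3-gon: [(0, 34.2603) (0, 0) (16.5342, 0)]
7. shoelace: 283.2327

Area of P3's cell: 283.2327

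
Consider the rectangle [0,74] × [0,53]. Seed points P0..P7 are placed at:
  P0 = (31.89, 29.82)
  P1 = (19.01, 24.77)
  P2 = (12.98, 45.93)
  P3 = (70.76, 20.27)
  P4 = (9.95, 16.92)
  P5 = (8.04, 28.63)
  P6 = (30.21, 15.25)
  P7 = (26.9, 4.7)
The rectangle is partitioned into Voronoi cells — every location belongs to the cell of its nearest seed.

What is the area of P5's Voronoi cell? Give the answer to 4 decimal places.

1. box [0,74]×[0,53]: [(0, 0) (74, 0) (74, 53) (0, 53)]
2. ⊥bis P5·P0 via (19.965,29.225): [(0, 0) (21.4232, 0) (18.7787, 53) (0, 53)]  |A|=1065.3511
3. ⊥bis P5·P1 via (13.525,26.7): [(0, 0) (4.1301, 0) (19.2756, 43.0429) (18.7787, 53) (0, 53)]  |A|=693.179
4. ⊥bis P5·P2 via (10.51,37.28): [(0, 40.2811) (0, 0) (4.1301, 0) (16.6326, 35.5317)]  |A|=408.3647
5. ⊥bis P5·P3 via (39.4,24.45): [(0, 40.2811) (0, 0) (4.1301, 0) (16.6326, 35.5317)]  |A|=408.3647
6. ⊥bis P5·P4 via (8.995,22.775): [(0, 40.2811) (0, 21.3078) (12.3356, 23.3199) (16.6326, 35.5317)]  |A|=228.7849
7. ⊥bis P5·P6 via (19.125,21.94): [(0, 40.2811) (0, 21.3078) (12.3356, 23.3199) (16.6326, 35.5317)]  |A|=228.7849
8. ⊥bis P5·P7 via (17.47,16.665): [(0, 40.2811) (0, 21.3078) (12.3356, 23.3199) (16.6326, 35.5317)]  |A|=228.7849
9. canonical 4-gon: [(0, 40.2811) (0, 21.3078) (12.3356, 23.3199) (16.6326, 35.5317)]
10. shoelace: 228.7849

Area of P5's cell: 228.7849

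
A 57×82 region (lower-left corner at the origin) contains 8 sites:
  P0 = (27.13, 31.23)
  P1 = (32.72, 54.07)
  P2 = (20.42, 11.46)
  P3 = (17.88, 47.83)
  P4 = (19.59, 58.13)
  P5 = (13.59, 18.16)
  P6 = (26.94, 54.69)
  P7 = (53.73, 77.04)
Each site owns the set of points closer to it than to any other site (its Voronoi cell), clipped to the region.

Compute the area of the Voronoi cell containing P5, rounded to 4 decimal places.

Area of P5's cell: 502.6265

1. box [0,57]×[0,82]: [(0, 0) (57, 0) (57, 82) (0, 82)]
2. ⊥bis P5·P0 via (20.36,24.695): [(0, 45.7871) (0, 0) (44.1978, 0)]  |A|=1011.8454
3. ⊥bis P5·P1 via (23.155,36.115): [(0, 45.7871) (0, 0) (44.1978, 0)]  |A|=1011.8454
4. ⊥bis P5·P2 via (17.005,14.81): [(23.5054, 21.4365) (0, 45.7871) (0, 0) (2.4769, 0)]  |A|=564.6702
5. ⊥bis P5·P3 via (15.735,32.995): [(23.5054, 21.4365) (11.7987, 33.5641) (0, 35.2701) (0, 0) (2.4769, 0)]  |A|=502.6265
6. ⊥bis P5·P4 via (16.59,38.145): [(23.5054, 21.4365) (11.7987, 33.5641) (0, 35.2701) (0, 0) (2.4769, 0)]  |A|=502.6265
7. ⊥bis P5·P6 via (20.265,36.425): [(23.5054, 21.4365) (11.7987, 33.5641) (0, 35.2701) (0, 0) (2.4769, 0)]  |A|=502.6265
8. ⊥bis P5·P7 via (33.66,47.6): [(23.5054, 21.4365) (11.7987, 33.5641) (0, 35.2701) (0, 0) (2.4769, 0)]  |A|=502.6265
9. canonical 5-gon: [(23.5054, 21.4365) (11.7987, 33.5641) (0, 35.2701) (0, 0) (2.4769, 0)]
10. shoelace: 502.6265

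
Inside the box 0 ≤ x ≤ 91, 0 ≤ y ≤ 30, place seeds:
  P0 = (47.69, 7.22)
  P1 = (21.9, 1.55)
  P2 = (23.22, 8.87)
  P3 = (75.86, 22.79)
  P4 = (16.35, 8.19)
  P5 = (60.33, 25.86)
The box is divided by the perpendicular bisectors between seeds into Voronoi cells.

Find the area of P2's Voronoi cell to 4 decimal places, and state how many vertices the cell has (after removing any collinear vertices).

1. box [0,91]×[0,30]: [(0, 0) (91, 0) (91, 30) (0, 30)]
2. ⊥bis P2·P0 via (35.455,8.045): [(0, 0) (34.9125, 0) (36.9354, 30) (0, 30)]  |A|=1077.7192
3. ⊥bis P2·P1 via (22.56,5.21): [(0, 9.2782) (35.1112, 2.9467) (36.9354, 30) (0, 30)]  |A|=863.397
4. ⊥bis P2·P3 via (49.54,15.83): [(0, 9.2782) (35.1112, 2.9467) (36.9354, 30) (0, 30)]  |A|=863.397
5. ⊥bis P2·P4 via (19.785,8.53): [(20.0692, 5.6592) (35.1112, 2.9467) (36.9354, 30) (17.6599, 30)]  |A|=440.5344
6. ⊥bis P2·P5 via (41.775,17.365): [(20.0692, 5.6592) (35.1112, 2.9467) (36.8141, 28.2007) (35.9903, 30) (17.6599, 30)]  |A|=439.6842
7. canonical 5-gon: [(20.0692, 5.6592) (35.1112, 2.9467) (36.8141, 28.2007) (35.9903, 30) (17.6599, 30)]
8. shoelace: 439.6842

Area of P2's cell: 439.6842 (5 vertices)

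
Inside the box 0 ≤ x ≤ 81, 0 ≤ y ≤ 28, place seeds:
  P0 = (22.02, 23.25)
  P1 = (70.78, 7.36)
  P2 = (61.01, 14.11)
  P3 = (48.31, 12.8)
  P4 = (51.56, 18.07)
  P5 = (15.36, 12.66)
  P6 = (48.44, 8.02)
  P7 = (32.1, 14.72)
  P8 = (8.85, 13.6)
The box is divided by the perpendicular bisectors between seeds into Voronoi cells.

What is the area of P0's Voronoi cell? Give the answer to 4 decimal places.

1. box [0,81]×[0,28]: [(0, 0) (81, 0) (81, 28) (0, 28)]
2. ⊥bis P0·P1 via (46.4,15.305): [(0, 0) (41.4124, 0) (50.5371, 28) (0, 28)]  |A|=1287.2923
3. ⊥bis P0·P2 via (41.515,18.68): [(0, 0) (37.1361, 0) (43.6998, 28) (0, 28)]  |A|=1131.7017
4. ⊥bis P0·P3 via (35.165,18.025): [(0, 0) (28.0003, 0) (39.13, 28) (0, 28)]  |A|=939.8229
5. ⊥bis P0·P4 via (36.79,20.66): [(0, 0) (28.0003, 0) (37.246, 23.2603) (38.0771, 28) (0, 28)]  |A|=937.3278
6. ⊥bis P0·P5 via (18.69,17.955): [(31.848, 9.68) (37.246, 23.2603) (38.0771, 28) (2.7175, 28)]  |A|=331.0422
7. ⊥bis P0·P6 via (35.23,15.635): [(31.8107, 9.7034) (31.9607, 9.9636) (37.246, 23.2603) (38.0771, 28) (2.7175, 28)]  |A|=331.0356
8. ⊥bis P0·P7 via (27.06,18.985): [(23.5839, 14.8773) (34.6888, 28) (2.7175, 28)]  |A|=209.7752
9. ⊥bis P0·P8 via (15.435,18.425): [(13.2919, 21.3498) (23.5839, 14.8773) (34.6888, 28) (8.4191, 28)]  |A|=190.8169
10. canonical 4-gon: [(13.2919, 21.3498) (23.5839, 14.8773) (34.6888, 28) (8.4191, 28)]
11. shoelace: 190.8169

Area of P0's cell: 190.8169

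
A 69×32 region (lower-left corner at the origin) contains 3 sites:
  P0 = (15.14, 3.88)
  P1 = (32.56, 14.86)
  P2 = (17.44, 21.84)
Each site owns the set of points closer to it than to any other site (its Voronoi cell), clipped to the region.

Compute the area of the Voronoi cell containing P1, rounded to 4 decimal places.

Area of P1's cell: 1362.6035

1. box [0,69]×[0,32]: [(0, 0) (69, 0) (69, 32) (0, 32)]
2. ⊥bis P1·P0 via (23.85,9.37): [(29.756, 0) (69, 0) (69, 32) (9.5861, 32)]  |A|=1578.5266
3. ⊥bis P1·P2 via (25,18.35): [(22.1209, 12.1133) (29.756, 0) (69, 0) (69, 32) (31.3014, 32)]  |A|=1362.6035
4. canonical 5-gon: [(22.1209, 12.1133) (29.756, 0) (69, 0) (69, 32) (31.3014, 32)]
5. shoelace: 1362.6035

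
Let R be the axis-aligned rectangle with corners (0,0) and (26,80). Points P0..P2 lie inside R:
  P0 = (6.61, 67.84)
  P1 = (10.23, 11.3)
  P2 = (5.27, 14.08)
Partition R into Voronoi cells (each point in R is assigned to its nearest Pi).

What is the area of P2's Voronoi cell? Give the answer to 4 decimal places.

1. box [0,26]×[0,80]: [(0, 0) (26, 0) (26, 80) (0, 80)]
2. ⊥bis P2·P0 via (5.94,40.96): [(0, 41.1081) (0, 0) (26, 0) (26, 40.46)]  |A|=1060.3847
3. ⊥bis P2·P1 via (7.75,12.69): [(23.3516, 40.526) (0, 41.1081) (0, 0) (0.6375, 0)]  |A|=492.887
4. canonical 4-gon: [(23.3516, 40.526) (0, 41.1081) (0, 0) (0.6375, 0)]
5. shoelace: 492.887

Area of P2's cell: 492.8870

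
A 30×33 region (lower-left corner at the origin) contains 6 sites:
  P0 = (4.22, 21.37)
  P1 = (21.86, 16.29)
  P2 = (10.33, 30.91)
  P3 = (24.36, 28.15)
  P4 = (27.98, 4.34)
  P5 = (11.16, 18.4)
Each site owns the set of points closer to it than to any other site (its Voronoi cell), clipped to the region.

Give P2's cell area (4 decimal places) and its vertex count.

Area of P2's cell: 113.0877 (5 vertices)

1. box [0,30]×[0,33]: [(0, 0) (30, 0) (30, 33) (0, 33)]
2. ⊥bis P2·P0 via (7.275,26.14): [(0, 30.7994) (30, 11.5855) (30, 33) (0, 33)]  |A|=354.2269
3. ⊥bis P2·P1 via (16.095,23.6): [(0, 30.7994) (13.9196, 21.8844) (28.0142, 33) (0, 33)]  |A|=171.0134
4. ⊥bis P2·P3 via (17.345,29.53): [(0, 30.7994) (13.9196, 21.8844) (16.1938, 23.6779) (18.0276, 33) (0, 33)]  |A|=124.4656
5. ⊥bis P2·P4 via (19.155,17.625): [(0, 30.7994) (13.9196, 21.8844) (16.1938, 23.6779) (18.0276, 33) (0, 33)]  |A|=124.4656
6. ⊥bis P2·P5 via (10.745,24.655): [(0, 30.7994) (9.7017, 24.5858) (16.4606, 25.0342) (18.0276, 33) (0, 33)]  |A|=113.0877
7. canonical 5-gon: [(0, 30.7994) (9.7017, 24.5858) (16.4606, 25.0342) (18.0276, 33) (0, 33)]
8. shoelace: 113.0877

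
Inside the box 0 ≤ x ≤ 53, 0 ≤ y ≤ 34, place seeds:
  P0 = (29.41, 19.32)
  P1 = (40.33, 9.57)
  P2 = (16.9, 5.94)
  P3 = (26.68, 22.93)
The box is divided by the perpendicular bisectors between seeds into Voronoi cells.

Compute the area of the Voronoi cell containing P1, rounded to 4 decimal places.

1. box [0,53]×[0,34]: [(0, 0) (53, 0) (53, 34) (0, 34)]
2. ⊥bis P1·P0 via (34.87,14.445): [(21.9727, 0) (53, 0) (53, 34) (52.3298, 34)]  |A|=538.8575
3. ⊥bis P1·P2 via (28.615,7.755): [(28.6567, 7.4861) (29.8165, 0) (53, 0) (53, 34) (52.3298, 34)]  |A|=509.4979
4. ⊥bis P1·P3 via (33.505,16.25): [(28.6567, 7.4861) (29.8165, 0) (53, 0) (53, 34) (52.3298, 34)]  |A|=509.4979
5. canonical 5-gon: [(28.6567, 7.4861) (29.8165, 0) (53, 0) (53, 34) (52.3298, 34)]
6. shoelace: 509.4979

Area of P1's cell: 509.4979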